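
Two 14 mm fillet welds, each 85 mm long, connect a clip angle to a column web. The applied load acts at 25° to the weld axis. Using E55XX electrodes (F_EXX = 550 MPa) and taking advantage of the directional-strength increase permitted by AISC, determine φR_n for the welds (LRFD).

φR_n ≈ 474 kN

t_e = 0.707 × 14 = 9.898 mm; A_we = 9.898 × 170 = 1683 mm².
Directional factor: 1.0 + 0.5 sin^1.5(25°) = 1.137.
F_nw = 0.6 × 550 × 1.137 = 375.3 MPa.
φR_n = 0.75 × 375.3 × 1683 × 10⁻³ = 473.7 kN.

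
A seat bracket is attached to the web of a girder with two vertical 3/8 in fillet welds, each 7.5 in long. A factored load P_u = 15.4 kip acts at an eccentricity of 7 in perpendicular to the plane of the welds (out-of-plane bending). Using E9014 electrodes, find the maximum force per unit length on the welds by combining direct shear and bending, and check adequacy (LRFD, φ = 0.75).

E90XX → F_EXX = 90 ksi.
L_w = 2 × 7.5 = 15 in; section modulus (unit throat) S = 2 × L²/6 = 18.75 in².
Direct shear f_v = P/L_w = 15.4/15 = 1.027 kip/in.
Moment M = P × e = 15.4 × 7 = 107.8 kip·in; bending f_b = M/S = 5.749 kip/in.
f_max = √(f_v² + f_b²) = √(1.027² + 5.749²) = 5.84 kip/in.
φr_n = 0.75 × 0.6 × 90 × (0.707 × 0.375) = 10.74 kip/in → adequate.

f_max ≈ 5.84 kip/in; adequate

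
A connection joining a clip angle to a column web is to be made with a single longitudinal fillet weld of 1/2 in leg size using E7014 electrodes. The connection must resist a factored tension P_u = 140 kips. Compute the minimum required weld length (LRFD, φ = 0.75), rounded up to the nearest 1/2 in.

L = 13 in

E70XX → F_EXX = 70 ksi.
Throat t_e = 0.707 × 0.5 = 0.3535 in.
φr_n = 0.75 × 0.6 × 70 × 0.3535 = 11.14 kips/in.
L_req = P_u / φr_n = 140 / 11.14 = 12.57 in total.
Round up → use L = 13 in.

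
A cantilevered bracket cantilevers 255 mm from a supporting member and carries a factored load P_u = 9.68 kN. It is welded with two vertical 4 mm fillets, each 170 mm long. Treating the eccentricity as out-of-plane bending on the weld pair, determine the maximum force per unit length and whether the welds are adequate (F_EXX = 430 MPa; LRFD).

L_w = 2 × 170 = 340 mm; section modulus (unit throat) S = 2 × L²/6 = 9633 mm².
Direct shear f_v = P/L_w = 9.68×10³/340 = 28.47 N/mm.
Moment M = P × e = 9.68×10³ × 255 = 2468400 N·mm; bending f_b = M/S = 256.2 N/mm.
f_max = √(f_v² + f_b²) = √(28.47² + 256.2²) = 257.8 N/mm.
φr_n = 0.75 × 0.6 × 430 × (0.707 × 4) = 547.2 N/mm → adequate.

f_max ≈ 258 N/mm; adequate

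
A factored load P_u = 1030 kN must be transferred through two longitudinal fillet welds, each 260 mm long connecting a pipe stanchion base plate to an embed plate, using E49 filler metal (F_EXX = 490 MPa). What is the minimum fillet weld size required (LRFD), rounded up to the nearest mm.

Total weld length L = 520 mm.
Required throat t_e = P_u / (φ × 0.6 F_EXX × L) = 1030 / (0.75 × 0.6 × 490 × 520 × 10⁻³) = 8.983 mm.
Required leg w = t_e / 0.707 = 12.71 mm → use 13 mm.

w = 13 mm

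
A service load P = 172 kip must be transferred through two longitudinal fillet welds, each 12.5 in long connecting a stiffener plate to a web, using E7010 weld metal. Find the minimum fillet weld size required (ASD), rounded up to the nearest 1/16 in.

w = 1/2 in

E70XX → F_EXX = 70 ksi.
Total weld length L = 25 in.
Required throat t_e = P × Ω / (0.6 F_EXX × L) = 172 × 2.0 / (0.6 × 70 × 25) = 0.3276 in.
Required leg w = t_e / 0.707 = 0.4634 in → use 1/2 in.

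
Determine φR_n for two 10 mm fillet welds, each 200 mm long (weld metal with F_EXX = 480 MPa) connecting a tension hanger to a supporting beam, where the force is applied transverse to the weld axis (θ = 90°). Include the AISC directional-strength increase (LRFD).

φR_n ≈ 916 kN

t_e = 0.707 × 10 = 7.07 mm; A_we = 7.07 × 400 = 2828 mm².
Directional factor: 1.0 + 0.5 sin^1.5(90°) = 1.5.
F_nw = 0.6 × 480 × 1.5 = 432 MPa.
φR_n = 0.75 × 432 × 2828 × 10⁻³ = 916.3 kN.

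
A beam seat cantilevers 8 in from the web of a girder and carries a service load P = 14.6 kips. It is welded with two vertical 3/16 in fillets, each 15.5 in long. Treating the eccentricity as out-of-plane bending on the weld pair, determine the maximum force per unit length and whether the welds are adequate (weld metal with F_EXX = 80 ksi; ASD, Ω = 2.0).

L_w = 2 × 15.5 = 31 in; section modulus (unit throat) S = 2 × L²/6 = 80.08 in².
Direct shear f_v = P/L_w = 14.6/31 = 0.471 kip/in.
Moment M = P × e = 14.6 × 8 = 116.8 kip·in; bending f_b = M/S = 1.458 kip/in.
f_max = √(f_v² + f_b²) = √(0.471² + 1.458²) = 1.533 kip/in.
r_n/Ω = (1/2.0) × 0.6 × 80 × (0.707 × 0.1875) = 3.181 kip/in → adequate.

f_max ≈ 1.53 kip/in; adequate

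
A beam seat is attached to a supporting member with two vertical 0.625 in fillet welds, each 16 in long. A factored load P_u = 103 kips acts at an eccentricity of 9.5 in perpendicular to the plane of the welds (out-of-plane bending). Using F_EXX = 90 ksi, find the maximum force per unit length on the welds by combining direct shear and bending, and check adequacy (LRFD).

f_max ≈ 11.9 kip/in; adequate

L_w = 2 × 16 = 32 in; section modulus (unit throat) S = 2 × L²/6 = 85.33 in².
Direct shear f_v = P/L_w = 103/32 = 3.219 kip/in.
Moment M = P × e = 103 × 9.5 = 978.5 kip·in; bending f_b = M/S = 11.47 kip/in.
f_max = √(f_v² + f_b²) = √(3.219² + 11.47²) = 11.91 kip/in.
φr_n = 0.75 × 0.6 × 90 × (0.707 × 0.625) = 17.9 kip/in → adequate.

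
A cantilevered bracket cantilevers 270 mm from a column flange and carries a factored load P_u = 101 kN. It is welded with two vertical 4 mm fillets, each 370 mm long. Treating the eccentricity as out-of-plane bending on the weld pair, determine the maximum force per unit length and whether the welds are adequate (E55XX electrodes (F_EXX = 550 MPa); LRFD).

L_w = 2 × 370 = 740 mm; section modulus (unit throat) S = 2 × L²/6 = 45630 mm².
Direct shear f_v = P/L_w = 101×10³/740 = 136.5 N/mm.
Moment M = P × e = 101×10³ × 270 = 27270000 N·mm; bending f_b = M/S = 597.6 N/mm.
f_max = √(f_v² + f_b²) = √(136.5² + 597.6²) = 613 N/mm.
φr_n = 0.75 × 0.6 × 550 × (0.707 × 4) = 699.9 N/mm → adequate.

f_max ≈ 613 N/mm; adequate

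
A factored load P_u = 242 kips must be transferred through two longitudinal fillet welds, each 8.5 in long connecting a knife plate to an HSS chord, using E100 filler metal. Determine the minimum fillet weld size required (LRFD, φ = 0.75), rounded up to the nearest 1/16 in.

E100XX → F_EXX = 100 ksi.
Total weld length L = 17 in.
Required throat t_e = P_u / (φ × 0.6 F_EXX × L) = 242 / (0.75 × 0.6 × 100 × 17) = 0.3163 in.
Required leg w = t_e / 0.707 = 0.4474 in → use 1/2 in.

w = 1/2 in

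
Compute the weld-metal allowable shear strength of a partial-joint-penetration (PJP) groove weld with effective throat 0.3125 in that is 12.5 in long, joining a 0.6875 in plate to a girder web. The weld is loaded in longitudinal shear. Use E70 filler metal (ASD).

R_n/Ω ≈ 82 kip

E70XX → F_EXX = 70 ksi.
Effective throat (given) t_e = 0.3125 in.
A_we = 0.3125 × 12.5 = 3.906 in².
F_nw = 0.6 F_EXX = 42 ksi.
R_n/Ω = (42 × 3.906) / 2.0 = 82.03 kip.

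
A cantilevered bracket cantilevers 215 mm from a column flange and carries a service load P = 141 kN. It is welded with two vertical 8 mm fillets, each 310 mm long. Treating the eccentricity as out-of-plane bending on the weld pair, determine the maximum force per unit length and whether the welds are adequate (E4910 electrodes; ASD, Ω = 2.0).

E49XX → F_EXX = 490 MPa.
L_w = 2 × 310 = 620 mm; section modulus (unit throat) S = 2 × L²/6 = 32030 mm².
Direct shear f_v = P/L_w = 141×10³/620 = 227.4 N/mm.
Moment M = P × e = 141×10³ × 215 = 30315000 N·mm; bending f_b = M/S = 946.4 N/mm.
f_max = √(f_v² + f_b²) = √(227.4² + 946.4²) = 973.3 N/mm.
r_n/Ω = (1/2.0) × 0.6 × 490 × (0.707 × 8) = 831.4 N/mm → NOT adequate.

f_max ≈ 973 N/mm; NOT adequate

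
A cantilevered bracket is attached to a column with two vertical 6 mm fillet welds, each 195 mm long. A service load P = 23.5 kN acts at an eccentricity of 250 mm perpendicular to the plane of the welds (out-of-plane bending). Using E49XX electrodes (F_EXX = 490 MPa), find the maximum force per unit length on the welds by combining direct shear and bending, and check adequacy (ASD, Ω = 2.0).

f_max ≈ 467 N/mm; adequate

L_w = 2 × 195 = 390 mm; section modulus (unit throat) S = 2 × L²/6 = 12680 mm².
Direct shear f_v = P/L_w = 23.5×10³/390 = 60.26 N/mm.
Moment M = P × e = 23.5×10³ × 250 = 5875000 N·mm; bending f_b = M/S = 463.5 N/mm.
f_max = √(f_v² + f_b²) = √(60.26² + 463.5²) = 467.4 N/mm.
r_n/Ω = (1/2.0) × 0.6 × 490 × (0.707 × 6) = 623.6 N/mm → adequate.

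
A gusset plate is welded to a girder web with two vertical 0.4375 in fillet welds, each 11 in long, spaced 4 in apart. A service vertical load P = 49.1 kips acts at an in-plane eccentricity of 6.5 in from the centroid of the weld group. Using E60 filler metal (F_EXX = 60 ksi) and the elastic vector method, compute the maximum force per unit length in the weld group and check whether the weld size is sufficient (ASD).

Total weld length L_w = 22 in. Treat welds as unit-width lines.
Polar moment about centroid: J = 2[d³/12 + d(b/2)²] = 2[11³/12 + 11×2²] = 309.8 in³.
Direct shear f_v = P/L_w = 49.1 / 22 = 2.232 kip/in (vertical).
Torsion M = P·e = 49.1 × 6.5 = 319.15 kip·in.
Critical point at (x, y) = (2, 5.5) from centroid. f_tx = M·y/J = 5.665 kip/in; f_ty = M·x/J = 2.06 kip/in.
Resultant f_max = √[f_tx² + (f_v + f_ty)²] = √[5.665² + (2.232 + 2.06)²] = 7.108 kip/in.
Capacity per unit length: r_n/Ω = (1/2.0) × 0.6 × 60 × (0.707 × 0.4375) = 5.568 kip/in.
7.108 > 5.568 → NOT adequate.

f_max ≈ 7.11 kip/in; NOT adequate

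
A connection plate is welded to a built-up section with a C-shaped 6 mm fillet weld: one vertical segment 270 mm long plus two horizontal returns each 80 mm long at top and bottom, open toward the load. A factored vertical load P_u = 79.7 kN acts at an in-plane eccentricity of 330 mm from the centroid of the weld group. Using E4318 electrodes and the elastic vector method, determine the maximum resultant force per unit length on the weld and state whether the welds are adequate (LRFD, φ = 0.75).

E43XX → F_EXX = 430 MPa.
Total weld length L_w = 430 mm. Treat welds as unit-width lines.
Centroid: x̄ = 2×80×40 / 430 = 14.88 mm from the vertical weld.
Polar moment about centroid: J = I_x + I_y = [270³/12 + 2×80×135²] + [270×14.88² + 2(80³/12 + 80×25.12²)] = 4802000 mm³.
Direct shear f_v = P/L_w = 79.7×10³ / 430 = 185.3 N/mm (vertical).
Torsion M = P·e = 79.7×10³ × 330 = 26301000 N·mm.
Critical point at (x, y) = (65.12, 135) from centroid. f_tx = M·y/J = 739.4 N/mm; f_ty = M·x/J = 356.6 N/mm.
Resultant f_max = √[f_tx² + (f_v + f_ty)²] = √[739.4² + (185.3 + 356.6)²] = 916.7 N/mm.
Capacity per unit length: φr_n = 0.75 × 0.6 × 430 × (0.707 × 6) = 820.8 N/mm.
916.7 > 820.8 → NOT adequate.

f_max ≈ 917 N/mm; NOT adequate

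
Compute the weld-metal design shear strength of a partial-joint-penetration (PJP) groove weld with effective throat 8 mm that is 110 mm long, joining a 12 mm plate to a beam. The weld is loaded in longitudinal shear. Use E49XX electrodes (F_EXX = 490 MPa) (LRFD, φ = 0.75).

φR_n ≈ 194 kN

Effective throat (given) t_e = 8 mm.
A_we = 8 × 110 = 880 mm².
F_nw = 0.6 F_EXX = 294 MPa.
φR_n = 0.75 × 294 × 880 × 10⁻³ = 194 kN.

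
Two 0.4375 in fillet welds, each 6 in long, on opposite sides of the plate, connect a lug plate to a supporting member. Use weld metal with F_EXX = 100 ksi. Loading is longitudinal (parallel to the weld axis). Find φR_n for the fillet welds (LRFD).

Effective throat t_e = 0.707 × 0.4375 = 0.3093 in.
Total length L = 12 in; A_we = 0.3093 × 12 = 3.712 in².
F_nw = 0.6 F_EXX = 0.6 × 100 = 60 ksi.
φR_n = 0.75 × 60 × 3.712 = 167 kip.

φR_n ≈ 167 kip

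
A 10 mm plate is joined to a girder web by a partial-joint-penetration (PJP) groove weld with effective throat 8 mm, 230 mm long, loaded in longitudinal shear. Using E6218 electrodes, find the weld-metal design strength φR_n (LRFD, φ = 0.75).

φR_n ≈ 513 kN

E62XX → F_EXX = 620 MPa.
Effective throat (given) t_e = 8 mm.
A_we = 8 × 230 = 1840 mm².
F_nw = 0.6 F_EXX = 372 MPa.
φR_n = 0.75 × 372 × 1840 × 10⁻³ = 513.4 kN.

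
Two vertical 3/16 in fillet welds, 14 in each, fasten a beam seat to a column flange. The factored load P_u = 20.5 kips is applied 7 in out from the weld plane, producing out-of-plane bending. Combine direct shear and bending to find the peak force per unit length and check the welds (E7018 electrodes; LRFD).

f_max ≈ 2.32 kip/in; adequate

E70XX → F_EXX = 70 ksi.
L_w = 2 × 14 = 28 in; section modulus (unit throat) S = 2 × L²/6 = 65.33 in².
Direct shear f_v = P/L_w = 20.5/28 = 0.7321 kip/in.
Moment M = P × e = 20.5 × 7 = 143.5 kip·in; bending f_b = M/S = 2.196 kip/in.
f_max = √(f_v² + f_b²) = √(0.7321² + 2.196²) = 2.315 kip/in.
φr_n = 0.75 × 0.6 × 70 × (0.707 × 0.1875) = 4.176 kip/in → adequate.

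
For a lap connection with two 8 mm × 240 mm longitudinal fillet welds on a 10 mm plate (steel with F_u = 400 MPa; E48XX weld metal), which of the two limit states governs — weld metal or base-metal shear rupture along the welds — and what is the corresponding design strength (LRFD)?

φR_n ≈ 586 kN (weld metal governs)

E48XX → F_EXX = 480 MPa.
t_e = 0.707 × 8 = 5.656 mm; L = 480 mm.
Weld metal: φR_n = 0.75 × 0.6 × 480 × 5.656 × 480 × 10⁻³ = 586.4 kN.
Base metal (shear rupture): φR_n = 0.75 × 0.6 × 400 × 10 × 480 × 10⁻³ = 864 kN.
Governing: weld metal.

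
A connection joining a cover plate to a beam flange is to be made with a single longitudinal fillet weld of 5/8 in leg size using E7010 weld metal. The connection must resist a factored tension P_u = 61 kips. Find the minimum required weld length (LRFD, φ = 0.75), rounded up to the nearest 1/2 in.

L = 4.5 in

E70XX → F_EXX = 70 ksi.
Throat t_e = 0.707 × 0.625 = 0.4419 in.
φr_n = 0.75 × 0.6 × 70 × 0.4419 = 13.92 kips/in.
L_req = P_u / φr_n = 61 / 13.92 = 4.382 in total.
Round up → use L = 4.5 in.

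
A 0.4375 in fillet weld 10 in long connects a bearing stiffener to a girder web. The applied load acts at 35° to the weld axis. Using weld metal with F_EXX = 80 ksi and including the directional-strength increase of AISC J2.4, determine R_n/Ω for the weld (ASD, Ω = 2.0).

R_n/Ω ≈ 90.4 kips

t_e = 0.707 × 0.4375 = 0.3093 in; A_we = 0.3093 × 10 = 3.093 in².
Directional factor: 1.0 + 0.5 sin^1.5(35°) = 1.217.
F_nw = 0.6 × 80 × 1.217 = 58.43 ksi.
R_n/Ω = (58.43 × 3.093) / 2.0 = 90.36 kips.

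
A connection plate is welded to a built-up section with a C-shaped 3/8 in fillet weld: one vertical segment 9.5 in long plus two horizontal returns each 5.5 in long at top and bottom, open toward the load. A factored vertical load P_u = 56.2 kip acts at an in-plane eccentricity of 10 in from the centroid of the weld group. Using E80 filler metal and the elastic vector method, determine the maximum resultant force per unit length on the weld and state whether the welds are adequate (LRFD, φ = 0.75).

f_max ≈ 11 kip/in; NOT adequate

E80XX → F_EXX = 80 ksi.
Total weld length L_w = 20.5 in. Treat welds as unit-width lines.
Centroid: x̄ = 2×5.5×2.75 / 20.5 = 1.476 in from the vertical weld.
Polar moment about centroid: J = I_x + I_y = [9.5³/12 + 2×5.5×4.75²] + [9.5×1.476² + 2(5.5³/12 + 5.5×1.274²)] = 385.9 in³.
Direct shear f_v = P/L_w = 56.2 / 20.5 = 2.741 kip/in (vertical).
Torsion M = P·e = 56.2 × 10 = 562 kip·in.
Critical point at (x, y) = (4.024, 4.75) from centroid. f_tx = M·y/J = 6.917 kip/in; f_ty = M·x/J = 5.861 kip/in.
Resultant f_max = √[f_tx² + (f_v + f_ty)²] = √[6.917² + (2.741 + 5.861)²] = 11.04 kip/in.
Capacity per unit length: φr_n = 0.75 × 0.6 × 80 × (0.707 × 0.375) = 9.544 kip/in.
11.04 > 9.544 → NOT adequate.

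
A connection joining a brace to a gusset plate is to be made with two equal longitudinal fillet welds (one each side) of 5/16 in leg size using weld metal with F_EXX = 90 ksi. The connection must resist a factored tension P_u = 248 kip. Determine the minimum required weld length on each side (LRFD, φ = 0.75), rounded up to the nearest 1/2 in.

Throat t_e = 0.707 × 0.3125 = 0.2209 in.
φr_n = 0.75 × 0.6 × 90 × 0.2209 = 8.948 kip/in.
L_req = P_u / φr_n = 248 / 8.948 = 27.72 in total.
Per side: 27.72 / 2 = 13.86 in.
Round up → use L = 14 in on each side.

L = 14 in on each side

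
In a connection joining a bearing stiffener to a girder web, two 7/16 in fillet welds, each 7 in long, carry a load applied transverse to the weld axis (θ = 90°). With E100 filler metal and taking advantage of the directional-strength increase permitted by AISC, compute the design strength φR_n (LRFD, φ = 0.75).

E100XX → F_EXX = 100 ksi.
t_e = 0.707 × 0.4375 = 0.3093 in; A_we = 0.3093 × 14 = 4.33 in².
Directional factor: 1.0 + 0.5 sin^1.5(90°) = 1.5.
F_nw = 0.6 × 100 × 1.5 = 90 ksi.
φR_n = 0.75 × 90 × 4.33 = 292.3 kip.

φR_n ≈ 292 kip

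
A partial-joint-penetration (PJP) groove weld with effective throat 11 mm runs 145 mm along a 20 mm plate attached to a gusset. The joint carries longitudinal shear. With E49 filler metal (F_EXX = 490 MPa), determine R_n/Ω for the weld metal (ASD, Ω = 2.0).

R_n/Ω ≈ 234 kN

Effective throat (given) t_e = 11 mm.
A_we = 11 × 145 = 1595 mm².
F_nw = 0.6 F_EXX = 294 MPa.
R_n/Ω = (294 × 1595) / 2.0 × 10⁻³ = 234.5 kN.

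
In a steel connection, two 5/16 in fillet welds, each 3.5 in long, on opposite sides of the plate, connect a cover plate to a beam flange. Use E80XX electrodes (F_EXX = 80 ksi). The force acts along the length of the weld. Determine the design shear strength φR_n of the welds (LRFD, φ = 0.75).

φR_n ≈ 55.7 kips

Effective throat t_e = 0.707 × 0.3125 = 0.2209 in.
Total length L = 7 in; A_we = 0.2209 × 7 = 1.547 in².
F_nw = 0.6 F_EXX = 0.6 × 80 = 48 ksi.
φR_n = 0.75 × 48 × 1.547 = 55.68 kips.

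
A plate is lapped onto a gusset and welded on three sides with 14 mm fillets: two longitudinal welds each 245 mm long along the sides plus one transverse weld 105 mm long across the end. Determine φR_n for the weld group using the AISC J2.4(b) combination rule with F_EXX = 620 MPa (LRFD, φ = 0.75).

φR_n ≈ 1640 kN

t_e = 0.707 × 14 = 9.898 mm.
R_nwl = 0.6 × 620 × 9.898 × 490 × 10⁻³ = 1804 kN (longitudinal, 2 welds).
R_nwt = 0.6 × 620 × 9.898 × 105 × 10⁻³ = 386.6 kN (transverse, base value).
(i) R_nwl + R_nwt = 2191 kN; (ii) 0.85 R_nwl + 1.5 R_nwt = 2114 kN.
R_n = max = 2191 kN [governs: (i)]; φR_n = 1643 kN.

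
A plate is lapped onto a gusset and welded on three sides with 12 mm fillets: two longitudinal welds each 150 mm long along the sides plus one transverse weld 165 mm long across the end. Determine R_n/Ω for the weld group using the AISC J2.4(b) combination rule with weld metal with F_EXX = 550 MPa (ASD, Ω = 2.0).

t_e = 0.707 × 12 = 8.484 mm.
R_nwl = 0.6 × 550 × 8.484 × 300 × 10⁻³ = 839.9 kN (longitudinal, 2 welds).
R_nwt = 0.6 × 550 × 8.484 × 165 × 10⁻³ = 462 kN (transverse, base value).
(i) R_nwl + R_nwt = 1302 kN; (ii) 0.85 R_nwl + 1.5 R_nwt = 1407 kN.
R_n = max = 1407 kN [governs: (ii)]; R_n/Ω = 703.4 kN.

R_n/Ω ≈ 703 kN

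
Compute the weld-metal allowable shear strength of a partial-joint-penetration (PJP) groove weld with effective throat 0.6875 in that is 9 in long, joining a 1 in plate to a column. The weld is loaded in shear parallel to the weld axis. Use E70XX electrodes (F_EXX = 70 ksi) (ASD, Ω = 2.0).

Effective throat (given) t_e = 0.6875 in.
A_we = 0.6875 × 9 = 6.188 in².
F_nw = 0.6 F_EXX = 42 ksi.
R_n/Ω = (42 × 6.188) / 2.0 = 129.9 kips.

R_n/Ω ≈ 130 kips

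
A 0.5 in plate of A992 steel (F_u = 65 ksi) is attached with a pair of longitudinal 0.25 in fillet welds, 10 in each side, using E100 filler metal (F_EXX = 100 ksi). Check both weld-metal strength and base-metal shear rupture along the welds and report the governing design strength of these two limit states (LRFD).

φR_n ≈ 159 kips (weld metal governs)

t_e = 0.707 × 0.25 = 0.1767 in; L = 20 in.
Weld metal: φR_n = 0.75 × 0.6 × 100 × 0.1767 × 20 = 159.1 kips.
Base metal (shear rupture): φR_n = 0.75 × 0.6 × 65 × 0.5 × 20 = 292.5 kips.
Governing: weld metal.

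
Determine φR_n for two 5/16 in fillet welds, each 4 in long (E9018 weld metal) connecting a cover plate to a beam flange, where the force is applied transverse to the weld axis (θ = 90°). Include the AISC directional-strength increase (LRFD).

φR_n ≈ 107 kip

E90XX → F_EXX = 90 ksi.
t_e = 0.707 × 0.3125 = 0.2209 in; A_we = 0.2209 × 8 = 1.767 in².
Directional factor: 1.0 + 0.5 sin^1.5(90°) = 1.5.
F_nw = 0.6 × 90 × 1.5 = 81 ksi.
φR_n = 0.75 × 81 × 1.767 = 107.4 kip.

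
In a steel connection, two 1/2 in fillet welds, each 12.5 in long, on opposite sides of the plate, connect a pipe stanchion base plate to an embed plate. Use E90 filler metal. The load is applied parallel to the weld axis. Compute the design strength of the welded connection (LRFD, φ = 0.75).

φR_n ≈ 358 kip

E90XX → F_EXX = 90 ksi.
Effective throat t_e = 0.707 × 0.5 = 0.3535 in.
Total length L = 25 in; A_we = 0.3535 × 25 = 8.838 in².
F_nw = 0.6 F_EXX = 0.6 × 90 = 54 ksi.
φR_n = 0.75 × 54 × 8.838 = 357.9 kip.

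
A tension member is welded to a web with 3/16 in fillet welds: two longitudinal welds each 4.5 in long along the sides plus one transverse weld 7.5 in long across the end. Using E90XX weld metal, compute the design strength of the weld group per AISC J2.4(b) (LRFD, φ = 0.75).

E90XX → F_EXX = 90 ksi.
t_e = 0.707 × 0.1875 = 0.1326 in.
R_nwl = 0.6 × 90 × 0.1326 × 9 = 64.43 kips (longitudinal, 2 welds).
R_nwt = 0.6 × 90 × 0.1326 × 7.5 = 53.69 kips (transverse, base value).
(i) R_nwl + R_nwt = 118.1 kips; (ii) 0.85 R_nwl + 1.5 R_nwt = 135.3 kips.
R_n = max = 135.3 kips [governs: (ii)]; φR_n = 101.5 kips.

φR_n ≈ 101 kips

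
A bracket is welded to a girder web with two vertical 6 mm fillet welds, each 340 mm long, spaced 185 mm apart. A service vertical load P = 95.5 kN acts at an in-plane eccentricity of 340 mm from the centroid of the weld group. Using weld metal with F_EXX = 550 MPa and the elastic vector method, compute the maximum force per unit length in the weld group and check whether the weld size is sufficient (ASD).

Total weld length L_w = 680 mm. Treat welds as unit-width lines.
Polar moment about centroid: J = 2[d³/12 + d(b/2)²] = 2[340³/12 + 340×92.5²] = 12370000 mm³.
Direct shear f_v = P/L_w = 95.5×10³ / 680 = 140.4 N/mm (vertical).
Torsion M = P·e = 95.5×10³ × 340 = 32470000 N·mm.
Critical point at (x, y) = (92.5, 170) from centroid. f_tx = M·y/J = 446.3 N/mm; f_ty = M·x/J = 242.8 N/mm.
Resultant f_max = √[f_tx² + (f_v + f_ty)²] = √[446.3² + (140.4 + 242.8)²] = 588.3 N/mm.
Capacity per unit length: r_n/Ω = (1/2.0) × 0.6 × 550 × (0.707 × 6) = 699.9 N/mm.
588.3 ≤ 699.9 → adequate.

f_max ≈ 588 N/mm; adequate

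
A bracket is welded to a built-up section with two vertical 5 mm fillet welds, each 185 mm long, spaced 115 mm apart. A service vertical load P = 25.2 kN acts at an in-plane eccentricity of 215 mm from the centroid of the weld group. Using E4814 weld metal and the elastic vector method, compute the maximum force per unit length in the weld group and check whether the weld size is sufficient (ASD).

f_max ≈ 301 N/mm; adequate

E48XX → F_EXX = 480 MPa.
Total weld length L_w = 370 mm. Treat welds as unit-width lines.
Polar moment about centroid: J = 2[d³/12 + d(b/2)²] = 2[185³/12 + 185×57.5²] = 2279000 mm³.
Direct shear f_v = P/L_w = 25.2×10³ / 370 = 68.11 N/mm (vertical).
Torsion M = P·e = 25.2×10³ × 215 = 5418000 N·mm.
Critical point at (x, y) = (57.5, 92.5) from centroid. f_tx = M·y/J = 219.9 N/mm; f_ty = M·x/J = 136.7 N/mm.
Resultant f_max = √[f_tx² + (f_v + f_ty)²] = √[219.9² + (68.11 + 136.7)²] = 300.6 N/mm.
Capacity per unit length: r_n/Ω = (1/2.0) × 0.6 × 480 × (0.707 × 5) = 509 N/mm.
300.6 ≤ 509 → adequate.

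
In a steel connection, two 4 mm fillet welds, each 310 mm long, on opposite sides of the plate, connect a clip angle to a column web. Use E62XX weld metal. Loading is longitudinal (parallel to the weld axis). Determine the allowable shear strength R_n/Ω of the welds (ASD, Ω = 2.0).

R_n/Ω ≈ 326 kN

E62XX → F_EXX = 620 MPa.
Effective throat t_e = 0.707 × 4 = 2.828 mm.
Total length L = 620 mm; A_we = 2.828 × 620 = 1753 mm².
F_nw = 0.6 F_EXX = 0.6 × 620 = 372 MPa.
R_n = 372 × 1753 × 10⁻³ = 652.2 kN; R_n/Ω = 652.2/2.0 = 326.1 kN.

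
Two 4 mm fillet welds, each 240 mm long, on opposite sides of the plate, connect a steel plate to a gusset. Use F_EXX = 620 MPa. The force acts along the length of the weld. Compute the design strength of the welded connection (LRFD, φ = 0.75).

φR_n ≈ 379 kN

Effective throat t_e = 0.707 × 4 = 2.828 mm.
Total length L = 480 mm; A_we = 2.828 × 480 = 1357 mm².
F_nw = 0.6 F_EXX = 0.6 × 620 = 372 MPa.
φR_n = 0.75 × 372 × 1357 × 10⁻³ = 378.7 kN.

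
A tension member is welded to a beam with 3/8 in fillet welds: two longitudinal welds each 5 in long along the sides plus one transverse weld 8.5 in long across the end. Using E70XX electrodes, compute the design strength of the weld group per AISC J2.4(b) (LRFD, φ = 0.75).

E70XX → F_EXX = 70 ksi.
t_e = 0.707 × 0.375 = 0.2651 in.
R_nwl = 0.6 × 70 × 0.2651 × 10 = 111.4 kips (longitudinal, 2 welds).
R_nwt = 0.6 × 70 × 0.2651 × 8.5 = 94.65 kips (transverse, base value).
(i) R_nwl + R_nwt = 206 kips; (ii) 0.85 R_nwl + 1.5 R_nwt = 236.6 kips.
R_n = max = 236.6 kips [governs: (ii)]; φR_n = 177.5 kips.

φR_n ≈ 177 kips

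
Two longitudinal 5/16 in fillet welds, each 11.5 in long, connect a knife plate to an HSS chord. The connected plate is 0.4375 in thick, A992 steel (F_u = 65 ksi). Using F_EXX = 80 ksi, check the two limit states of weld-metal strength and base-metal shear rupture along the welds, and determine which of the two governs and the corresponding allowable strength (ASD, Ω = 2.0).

t_e = 0.707 × 0.3125 = 0.2209 in; L = 23 in.
Weld metal: R_n/Ω = (1/2.0) × 0.6 × 80 × 0.2209 × 23 = 122 kip.
Base metal (shear rupture): R_n/Ω = (1/2.0) × 0.6 × 65 × 0.4375 × 23 = 196.2 kip.
Governing: weld metal.

R_n/Ω ≈ 122 kip (weld metal governs)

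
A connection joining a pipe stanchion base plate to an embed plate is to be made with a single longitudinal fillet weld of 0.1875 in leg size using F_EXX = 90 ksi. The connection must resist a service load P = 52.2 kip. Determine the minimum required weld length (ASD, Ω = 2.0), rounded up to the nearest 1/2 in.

L = 15 in

Throat t_e = 0.707 × 0.1875 = 0.1326 in.
r_n/Ω = (0.6 × 90 × 0.1326) / 2.0 = 3.579 kip/in.
L_req = P / (r_n/Ω) = 52.2 / 3.579 = 14.58 in total.
Round up → use L = 15 in.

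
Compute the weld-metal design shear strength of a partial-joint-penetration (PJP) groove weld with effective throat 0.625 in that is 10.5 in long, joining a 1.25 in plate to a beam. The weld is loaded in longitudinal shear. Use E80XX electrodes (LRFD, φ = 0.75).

φR_n ≈ 236 kips

E80XX → F_EXX = 80 ksi.
Effective throat (given) t_e = 0.625 in.
A_we = 0.625 × 10.5 = 6.562 in².
F_nw = 0.6 F_EXX = 48 ksi.
φR_n = 0.75 × 48 × 6.562 = 236.2 kips.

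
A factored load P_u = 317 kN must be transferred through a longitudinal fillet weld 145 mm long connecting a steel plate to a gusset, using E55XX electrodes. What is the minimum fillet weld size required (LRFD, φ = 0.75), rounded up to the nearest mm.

w = 13 mm

E55XX → F_EXX = 550 MPa.
Total weld length L = 145 mm.
Required throat t_e = P_u / (φ × 0.6 F_EXX × L) = 317 / (0.75 × 0.6 × 550 × 145 × 10⁻³) = 8.833 mm.
Required leg w = t_e / 0.707 = 12.49 mm → use 13 mm.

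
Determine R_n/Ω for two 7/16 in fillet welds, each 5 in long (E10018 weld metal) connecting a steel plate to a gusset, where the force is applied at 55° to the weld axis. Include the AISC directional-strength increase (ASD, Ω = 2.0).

E100XX → F_EXX = 100 ksi.
t_e = 0.707 × 0.4375 = 0.3093 in; A_we = 0.3093 × 10 = 3.093 in².
Directional factor: 1.0 + 0.5 sin^1.5(55°) = 1.371.
F_nw = 0.6 × 100 × 1.371 = 82.24 ksi.
R_n/Ω = (82.24 × 3.093) / 2.0 = 127.2 kip.

R_n/Ω ≈ 127 kip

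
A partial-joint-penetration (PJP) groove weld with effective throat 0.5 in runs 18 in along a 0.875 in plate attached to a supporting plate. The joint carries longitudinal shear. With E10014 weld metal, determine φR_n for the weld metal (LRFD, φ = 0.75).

φR_n ≈ 405 kips

E100XX → F_EXX = 100 ksi.
Effective throat (given) t_e = 0.5 in.
A_we = 0.5 × 18 = 9 in².
F_nw = 0.6 F_EXX = 60 ksi.
φR_n = 0.75 × 60 × 9 = 405 kips.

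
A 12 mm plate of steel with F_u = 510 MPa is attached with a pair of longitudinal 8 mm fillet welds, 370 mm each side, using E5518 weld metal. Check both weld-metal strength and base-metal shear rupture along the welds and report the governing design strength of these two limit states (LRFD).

φR_n ≈ 1040 kN (weld metal governs)

E55XX → F_EXX = 550 MPa.
t_e = 0.707 × 8 = 5.656 mm; L = 740 mm.
Weld metal: φR_n = 0.75 × 0.6 × 550 × 5.656 × 740 × 10⁻³ = 1036 kN.
Base metal (shear rupture): φR_n = 0.75 × 0.6 × 510 × 12 × 740 × 10⁻³ = 2038 kN.
Governing: weld metal.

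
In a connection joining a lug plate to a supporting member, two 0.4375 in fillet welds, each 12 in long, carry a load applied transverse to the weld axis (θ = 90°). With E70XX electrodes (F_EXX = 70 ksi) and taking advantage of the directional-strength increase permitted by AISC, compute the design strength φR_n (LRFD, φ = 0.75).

φR_n ≈ 351 kip

t_e = 0.707 × 0.4375 = 0.3093 in; A_we = 0.3093 × 24 = 7.423 in².
Directional factor: 1.0 + 0.5 sin^1.5(90°) = 1.5.
F_nw = 0.6 × 70 × 1.5 = 63 ksi.
φR_n = 0.75 × 63 × 7.423 = 350.8 kip.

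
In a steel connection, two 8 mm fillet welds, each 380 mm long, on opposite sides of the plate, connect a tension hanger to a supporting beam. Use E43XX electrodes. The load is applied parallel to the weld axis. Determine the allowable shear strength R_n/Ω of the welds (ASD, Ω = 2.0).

R_n/Ω ≈ 555 kN

E43XX → F_EXX = 430 MPa.
Effective throat t_e = 0.707 × 8 = 5.656 mm.
Total length L = 760 mm; A_we = 5.656 × 760 = 4299 mm².
F_nw = 0.6 F_EXX = 0.6 × 430 = 258 MPa.
R_n = 258 × 4299 × 10⁻³ = 1109 kN; R_n/Ω = 1109/2.0 = 554.5 kN.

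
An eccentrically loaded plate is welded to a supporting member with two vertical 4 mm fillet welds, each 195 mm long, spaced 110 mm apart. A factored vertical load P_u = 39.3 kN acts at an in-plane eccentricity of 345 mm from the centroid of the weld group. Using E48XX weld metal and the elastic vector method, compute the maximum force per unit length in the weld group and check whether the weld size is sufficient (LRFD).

E48XX → F_EXX = 480 MPa.
Total weld length L_w = 390 mm. Treat welds as unit-width lines.
Polar moment about centroid: J = 2[d³/12 + d(b/2)²] = 2[195³/12 + 195×55²] = 2416000 mm³.
Direct shear f_v = P/L_w = 39.3×10³ / 390 = 100.8 N/mm (vertical).
Torsion M = P·e = 39.3×10³ × 345 = 13558000 N·mm.
Critical point at (x, y) = (55, 97.5) from centroid. f_tx = M·y/J = 547.3 N/mm; f_ty = M·x/J = 308.7 N/mm.
Resultant f_max = √[f_tx² + (f_v + f_ty)²] = √[547.3² + (100.8 + 308.7)²] = 683.5 N/mm.
Capacity per unit length: φr_n = 0.75 × 0.6 × 480 × (0.707 × 4) = 610.8 N/mm.
683.5 > 610.8 → NOT adequate.

f_max ≈ 684 N/mm; NOT adequate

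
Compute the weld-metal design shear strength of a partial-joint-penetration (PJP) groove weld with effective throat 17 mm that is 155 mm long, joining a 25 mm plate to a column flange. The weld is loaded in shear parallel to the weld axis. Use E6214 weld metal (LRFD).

φR_n ≈ 735 kN

E62XX → F_EXX = 620 MPa.
Effective throat (given) t_e = 17 mm.
A_we = 17 × 155 = 2635 mm².
F_nw = 0.6 F_EXX = 372 MPa.
φR_n = 0.75 × 372 × 2635 × 10⁻³ = 735.2 kN.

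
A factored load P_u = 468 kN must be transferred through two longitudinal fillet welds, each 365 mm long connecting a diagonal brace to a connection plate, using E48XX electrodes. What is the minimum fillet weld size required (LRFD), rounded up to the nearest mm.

w = 5 mm

E48XX → F_EXX = 480 MPa.
Total weld length L = 730 mm.
Required throat t_e = P_u / (φ × 0.6 F_EXX × L) = 468 / (0.75 × 0.6 × 480 × 730 × 10⁻³) = 2.968 mm.
Required leg w = t_e / 0.707 = 4.198 mm → use 5 mm.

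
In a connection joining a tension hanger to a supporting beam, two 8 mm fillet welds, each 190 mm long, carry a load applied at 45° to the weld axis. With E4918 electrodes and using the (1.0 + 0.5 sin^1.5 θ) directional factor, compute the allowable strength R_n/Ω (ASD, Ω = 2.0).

E49XX → F_EXX = 490 MPa.
t_e = 0.707 × 8 = 5.656 mm; A_we = 5.656 × 380 = 2149 mm².
Directional factor: 1.0 + 0.5 sin^1.5(45°) = 1.297.
F_nw = 0.6 × 490 × 1.297 = 381.4 MPa.
R_n/Ω = (381.4 × 2149) / 2.0 × 10⁻³ = 409.9 kN.

R_n/Ω ≈ 410 kN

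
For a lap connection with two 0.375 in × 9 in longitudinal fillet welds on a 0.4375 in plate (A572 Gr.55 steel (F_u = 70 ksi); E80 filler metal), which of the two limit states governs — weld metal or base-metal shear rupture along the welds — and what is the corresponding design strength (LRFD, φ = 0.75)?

E80XX → F_EXX = 80 ksi.
t_e = 0.707 × 0.375 = 0.2651 in; L = 18 in.
Weld metal: φR_n = 0.75 × 0.6 × 80 × 0.2651 × 18 = 171.8 kips.
Base metal (shear rupture): φR_n = 0.75 × 0.6 × 70 × 0.4375 × 18 = 248.1 kips.
Governing: weld metal.

φR_n ≈ 172 kips (weld metal governs)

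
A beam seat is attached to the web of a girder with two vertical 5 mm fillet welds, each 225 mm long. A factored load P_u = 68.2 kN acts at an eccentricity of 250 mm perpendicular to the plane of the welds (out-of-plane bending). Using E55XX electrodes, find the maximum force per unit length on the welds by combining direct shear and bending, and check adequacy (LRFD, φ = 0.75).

f_max ≈ 1020 N/mm; NOT adequate

E55XX → F_EXX = 550 MPa.
L_w = 2 × 225 = 450 mm; section modulus (unit throat) S = 2 × L²/6 = 16880 mm².
Direct shear f_v = P/L_w = 68.2×10³/450 = 151.6 N/mm.
Moment M = P × e = 68.2×10³ × 250 = 17050000 N·mm; bending f_b = M/S = 1010 N/mm.
f_max = √(f_v² + f_b²) = √(151.6² + 1010²) = 1022 N/mm.
φr_n = 0.75 × 0.6 × 550 × (0.707 × 5) = 874.9 N/mm → NOT adequate.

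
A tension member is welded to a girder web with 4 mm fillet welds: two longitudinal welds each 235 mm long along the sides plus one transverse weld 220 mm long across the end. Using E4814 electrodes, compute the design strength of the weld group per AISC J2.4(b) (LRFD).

φR_n ≈ 446 kN

E48XX → F_EXX = 480 MPa.
t_e = 0.707 × 4 = 2.828 mm.
R_nwl = 0.6 × 480 × 2.828 × 470 × 10⁻³ = 382.8 kN (longitudinal, 2 welds).
R_nwt = 0.6 × 480 × 2.828 × 220 × 10⁻³ = 179.2 kN (transverse, base value).
(i) R_nwl + R_nwt = 562 kN; (ii) 0.85 R_nwl + 1.5 R_nwt = 594.2 kN.
R_n = max = 594.2 kN [governs: (ii)]; φR_n = 445.6 kN.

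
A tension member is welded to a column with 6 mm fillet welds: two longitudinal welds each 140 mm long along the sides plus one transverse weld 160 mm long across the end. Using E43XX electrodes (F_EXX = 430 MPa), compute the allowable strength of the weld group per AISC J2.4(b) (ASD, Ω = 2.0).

t_e = 0.707 × 6 = 4.242 mm.
R_nwl = 0.6 × 430 × 4.242 × 280 × 10⁻³ = 306.4 kN (longitudinal, 2 welds).
R_nwt = 0.6 × 430 × 4.242 × 160 × 10⁻³ = 175.1 kN (transverse, base value).
(i) R_nwl + R_nwt = 481.6 kN; (ii) 0.85 R_nwl + 1.5 R_nwt = 523.1 kN.
R_n = max = 523.1 kN [governs: (ii)]; R_n/Ω = 261.6 kN.

R_n/Ω ≈ 262 kN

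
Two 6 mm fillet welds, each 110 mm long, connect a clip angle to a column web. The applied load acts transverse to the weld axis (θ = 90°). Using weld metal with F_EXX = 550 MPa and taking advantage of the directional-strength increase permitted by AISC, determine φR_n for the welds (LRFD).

t_e = 0.707 × 6 = 4.242 mm; A_we = 4.242 × 220 = 933.2 mm².
Directional factor: 1.0 + 0.5 sin^1.5(90°) = 1.5.
F_nw = 0.6 × 550 × 1.5 = 495 MPa.
φR_n = 0.75 × 495 × 933.2 × 10⁻³ = 346.5 kN.

φR_n ≈ 346 kN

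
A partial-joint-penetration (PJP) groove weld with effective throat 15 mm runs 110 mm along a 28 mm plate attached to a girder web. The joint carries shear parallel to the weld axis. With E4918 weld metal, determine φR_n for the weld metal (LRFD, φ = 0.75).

φR_n ≈ 364 kN

E49XX → F_EXX = 490 MPa.
Effective throat (given) t_e = 15 mm.
A_we = 15 × 110 = 1650 mm².
F_nw = 0.6 F_EXX = 294 MPa.
φR_n = 0.75 × 294 × 1650 × 10⁻³ = 363.8 kN.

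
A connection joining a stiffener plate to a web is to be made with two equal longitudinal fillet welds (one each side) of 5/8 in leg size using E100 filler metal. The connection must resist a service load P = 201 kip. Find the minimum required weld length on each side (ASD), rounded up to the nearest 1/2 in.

E100XX → F_EXX = 100 ksi.
Throat t_e = 0.707 × 0.625 = 0.4419 in.
r_n/Ω = (0.6 × 100 × 0.4419) / 2.0 = 13.26 kip/in.
L_req = P / (r_n/Ω) = 201 / 13.26 = 15.16 in total.
Per side: 15.16 / 2 = 7.581 in.
Round up → use L = 8 in on each side.

L = 8 in on each side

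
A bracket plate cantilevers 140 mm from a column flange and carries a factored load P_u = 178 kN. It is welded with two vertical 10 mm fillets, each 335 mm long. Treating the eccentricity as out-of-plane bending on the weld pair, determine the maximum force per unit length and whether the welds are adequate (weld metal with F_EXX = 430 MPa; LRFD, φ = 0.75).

L_w = 2 × 335 = 670 mm; section modulus (unit throat) S = 2 × L²/6 = 37410 mm².
Direct shear f_v = P/L_w = 178×10³/670 = 265.7 N/mm.
Moment M = P × e = 178×10³ × 140 = 24920000 N·mm; bending f_b = M/S = 666.2 N/mm.
f_max = √(f_v² + f_b²) = √(265.7² + 666.2²) = 717.2 N/mm.
φr_n = 0.75 × 0.6 × 430 × (0.707 × 10) = 1368 N/mm → adequate.

f_max ≈ 717 N/mm; adequate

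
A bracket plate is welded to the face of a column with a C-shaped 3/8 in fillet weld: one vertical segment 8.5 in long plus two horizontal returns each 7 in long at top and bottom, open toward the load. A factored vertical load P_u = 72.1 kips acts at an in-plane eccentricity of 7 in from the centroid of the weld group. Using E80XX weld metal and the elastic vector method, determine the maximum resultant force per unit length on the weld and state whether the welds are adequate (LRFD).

E80XX → F_EXX = 80 ksi.
Total weld length L_w = 22.5 in. Treat welds as unit-width lines.
Centroid: x̄ = 2×7×3.5 / 22.5 = 2.178 in from the vertical weld.
Polar moment about centroid: J = I_x + I_y = [8.5³/12 + 2×7×4.25²] + [8.5×2.178² + 2(7³/12 + 7×1.322²)] = 426 in³.
Direct shear f_v = P/L_w = 72.1 / 22.5 = 3.204 kip/in (vertical).
Torsion M = P·e = 72.1 × 7 = 504.7 kip·in.
Critical point at (x, y) = (4.822, 4.25) from centroid. f_tx = M·y/J = 5.035 kip/in; f_ty = M·x/J = 5.713 kip/in.
Resultant f_max = √[f_tx² + (f_v + f_ty)²] = √[5.035² + (3.204 + 5.713)²] = 10.24 kip/in.
Capacity per unit length: φr_n = 0.75 × 0.6 × 80 × (0.707 × 0.375) = 9.544 kip/in.
10.24 > 9.544 → NOT adequate.

f_max ≈ 10.2 kip/in; NOT adequate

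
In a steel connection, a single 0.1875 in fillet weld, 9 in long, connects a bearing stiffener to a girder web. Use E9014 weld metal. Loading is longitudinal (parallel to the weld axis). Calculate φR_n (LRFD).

φR_n ≈ 48.3 kips

E90XX → F_EXX = 90 ksi.
Effective throat t_e = 0.707 × 0.1875 = 0.1326 in.
Total length L = 9 in; A_we = 0.1326 × 9 = 1.193 in².
F_nw = 0.6 F_EXX = 0.6 × 90 = 54 ksi.
φR_n = 0.75 × 54 × 1.193 = 48.32 kips.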